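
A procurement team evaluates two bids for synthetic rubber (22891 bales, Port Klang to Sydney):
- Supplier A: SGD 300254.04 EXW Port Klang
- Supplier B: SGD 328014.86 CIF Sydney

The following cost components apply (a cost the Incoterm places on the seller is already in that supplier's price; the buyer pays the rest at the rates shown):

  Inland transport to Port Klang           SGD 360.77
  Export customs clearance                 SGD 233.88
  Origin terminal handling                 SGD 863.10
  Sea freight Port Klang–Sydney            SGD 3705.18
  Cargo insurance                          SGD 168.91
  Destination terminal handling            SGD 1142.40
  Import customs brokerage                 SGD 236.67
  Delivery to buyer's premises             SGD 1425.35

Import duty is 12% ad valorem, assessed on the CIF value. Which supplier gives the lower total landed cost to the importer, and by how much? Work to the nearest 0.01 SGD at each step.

Supplier A is cheaper by SGD 25120.45

Supplier A (EXW):
CIF value = EXW price + inland to port + export clearance + origin terminal + freight + insurance = 300254.04 + 360.77 + 233.88 + 863.10 + 3705.18 + 168.91 = 305585.88
Import duty = 305585.88 × 12% = 36670.31
Buyer bears (A): 360.77 + 233.88 + 863.10 + 3705.18 + 168.91 + 1142.40 + 236.67 + 1425.35 = 8136.26
Landed cost (A) = invoice 300254.04 + 8136.26 + duty 36670.31 = 345060.61
Supplier B (CIF):
The CIF price already equals the CIF value: 328014.86
Import duty = 328014.86 × 12% = 39361.78
Buyer bears (B): 1142.40 + 236.67 + 1425.35 = 2804.42
Landed cost (B) = invoice 328014.86 + 2804.42 + duty 39361.78 = 370181.06
Difference = |345060.61 − 370181.06| = 25120.45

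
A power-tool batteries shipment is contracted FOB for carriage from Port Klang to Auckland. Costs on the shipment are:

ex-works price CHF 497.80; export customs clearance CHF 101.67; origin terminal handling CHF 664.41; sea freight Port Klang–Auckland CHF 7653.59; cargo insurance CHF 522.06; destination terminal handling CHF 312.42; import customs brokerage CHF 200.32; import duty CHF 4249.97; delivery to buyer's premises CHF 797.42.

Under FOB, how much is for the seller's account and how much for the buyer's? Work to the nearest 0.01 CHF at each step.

Seller: CHF 1263.88; buyer: CHF 13735.78

FOB: the seller bears costs until goods are on board at the origin port; the buyer bears freight, insurance and all costs thereafter.
Seller's account: goods 497.80 + export clearance 101.67 + origin terminal 664.41 = 1263.88
Buyer's account: freight 7653.59 + insurance 522.06 + destination terminal 312.42 + brokerage 200.32 + duty 4249.97 + delivery 797.42 = 13735.78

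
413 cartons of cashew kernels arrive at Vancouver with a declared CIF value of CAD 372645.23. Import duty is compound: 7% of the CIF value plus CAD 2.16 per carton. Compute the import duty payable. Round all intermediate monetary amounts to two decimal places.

Import duty: CAD 26977.25

Ad valorem component: 372645.23 × 7% = 26085.17
Specific component: 413 × 2.16 = 892.08
Import duty = 26085.17 + 892.08 = 26977.25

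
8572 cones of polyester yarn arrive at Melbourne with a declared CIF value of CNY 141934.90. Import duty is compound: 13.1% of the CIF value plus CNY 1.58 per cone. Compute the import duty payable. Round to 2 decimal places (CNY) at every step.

Import duty: CNY 32137.23

Ad valorem component: 141934.90 × 13.1% = 18593.47
Specific component: 8572 × 1.58 = 13543.76
Import duty = 18593.47 + 13543.76 = 32137.23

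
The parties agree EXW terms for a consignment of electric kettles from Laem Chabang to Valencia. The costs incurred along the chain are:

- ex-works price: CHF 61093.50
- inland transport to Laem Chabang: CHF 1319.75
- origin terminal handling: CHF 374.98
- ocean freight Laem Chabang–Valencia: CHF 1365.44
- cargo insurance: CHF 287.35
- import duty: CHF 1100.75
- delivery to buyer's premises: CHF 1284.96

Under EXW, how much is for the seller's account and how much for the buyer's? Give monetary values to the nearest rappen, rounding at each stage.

Seller: CHF 61093.50; buyer: CHF 5733.23

EXW: the seller makes goods available at their premises; the buyer bears all onward costs.
Seller's account: goods 61093.50 = 61093.50
Buyer's account: inland to port 1319.75 + origin terminal 374.98 + freight 1365.44 + insurance 287.35 + duty 1100.75 + delivery 1284.96 = 5733.23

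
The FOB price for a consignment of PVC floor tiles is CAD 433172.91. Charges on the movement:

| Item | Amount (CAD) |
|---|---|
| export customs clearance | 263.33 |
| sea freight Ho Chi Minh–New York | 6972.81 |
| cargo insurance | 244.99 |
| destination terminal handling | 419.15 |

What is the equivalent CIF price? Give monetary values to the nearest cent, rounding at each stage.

CIF price: CAD 440390.71

Not relevant to the conversion: export clearance — on the seller under both FOB and CIF; already in the FOB price and stays in the CIF price. destination terminal — on the buyer under both terms; not part of either seller's price.
From FOB to CIF, the seller additionally bears: freight, insurance.
CIF price = 433172.91 + 6972.81 + 244.99 = 440390.71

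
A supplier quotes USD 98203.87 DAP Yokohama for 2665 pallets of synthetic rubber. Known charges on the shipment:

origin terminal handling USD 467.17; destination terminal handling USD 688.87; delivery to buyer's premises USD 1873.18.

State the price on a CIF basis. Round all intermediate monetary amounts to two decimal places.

CIF price: USD 95641.82

Not relevant to the conversion: origin terminal — on the seller under both DAP and CIF; already in the DAP price and stays in the CIF price.
From DAP to CIF, the seller no longer bears: destination terminal, delivery.
CIF price = 98203.87 − 688.87 − 1873.18 = 95641.82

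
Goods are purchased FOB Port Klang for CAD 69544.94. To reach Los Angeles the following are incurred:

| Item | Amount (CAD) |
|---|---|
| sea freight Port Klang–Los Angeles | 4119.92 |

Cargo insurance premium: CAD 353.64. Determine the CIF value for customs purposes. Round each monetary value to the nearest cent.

CIF value: CAD 74018.50

CIF = FOB price + freight + insurance
CIF = 69544.94 + 4119.92 + 353.64 = 74018.50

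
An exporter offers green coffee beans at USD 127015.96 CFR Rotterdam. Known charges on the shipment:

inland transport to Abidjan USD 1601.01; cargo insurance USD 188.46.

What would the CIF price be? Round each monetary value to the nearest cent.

CIF price: USD 127204.42

Not relevant to the conversion: inland to port — on the seller under both CFR and CIF; already in the CFR price and stays in the CIF price.
From CFR to CIF, the seller additionally bears: insurance.
CIF price = 127015.96 + 188.46 = 127204.42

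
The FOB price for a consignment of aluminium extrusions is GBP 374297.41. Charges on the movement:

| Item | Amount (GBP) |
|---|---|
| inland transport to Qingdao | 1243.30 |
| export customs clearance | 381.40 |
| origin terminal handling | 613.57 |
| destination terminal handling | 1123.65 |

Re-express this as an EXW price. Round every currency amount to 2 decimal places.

Not relevant to the conversion: destination terminal — on the buyer under both terms; not part of either seller's price.
From FOB to EXW, the seller no longer bears: inland to port, export clearance, origin terminal.
EXW price = 374297.41 − 1243.30 − 381.40 − 613.57 = 372059.14

EXW price: GBP 372059.14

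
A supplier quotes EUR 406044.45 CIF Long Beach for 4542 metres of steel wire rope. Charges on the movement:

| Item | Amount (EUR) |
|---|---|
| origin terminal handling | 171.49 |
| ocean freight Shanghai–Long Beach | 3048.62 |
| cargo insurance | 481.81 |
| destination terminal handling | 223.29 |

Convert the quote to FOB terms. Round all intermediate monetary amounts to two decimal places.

FOB price: EUR 402514.02

Not relevant to the conversion: origin terminal — on the seller under both CIF and FOB; already in the CIF price and stays in the FOB price. destination terminal — on the buyer under both terms; not part of either seller's price.
From CIF to FOB, the seller no longer bears: freight, insurance.
FOB price = 406044.45 − 3048.62 − 481.81 = 402514.02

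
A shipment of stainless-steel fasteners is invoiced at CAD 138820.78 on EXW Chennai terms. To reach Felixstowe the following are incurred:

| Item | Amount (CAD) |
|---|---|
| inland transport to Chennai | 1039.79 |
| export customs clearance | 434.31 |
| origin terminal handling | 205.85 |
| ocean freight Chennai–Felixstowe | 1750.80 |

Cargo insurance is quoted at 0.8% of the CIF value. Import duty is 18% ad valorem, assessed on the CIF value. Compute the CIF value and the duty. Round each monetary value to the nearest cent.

Let C be the CIF value. C = EXW price + pre-shipment costs + freight + 0.8% × C
C − 0.8% × C = 138820.78 + 1039.79 + 434.31 + 205.85 + 1750.80
0.992 × C = 142251.53
C = 142251.53 / 0.992 = 143398.72
Insurance premium = 0.8% × 143398.72 = 1147.19
Import duty = 143398.72 × 18% = 25811.77

CIF value: CAD 143398.72; import duty: CAD 25811.77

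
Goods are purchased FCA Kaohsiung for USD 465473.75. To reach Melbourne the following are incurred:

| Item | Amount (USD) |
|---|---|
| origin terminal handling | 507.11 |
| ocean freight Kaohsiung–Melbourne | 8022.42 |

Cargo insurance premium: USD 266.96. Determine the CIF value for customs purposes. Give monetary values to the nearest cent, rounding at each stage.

CIF value: USD 474270.24

CIF = FCA price + pre-shipment costs + freight + insurance
CIF = 465473.75 + 507.11 + 8022.42 + 266.96 = 474270.24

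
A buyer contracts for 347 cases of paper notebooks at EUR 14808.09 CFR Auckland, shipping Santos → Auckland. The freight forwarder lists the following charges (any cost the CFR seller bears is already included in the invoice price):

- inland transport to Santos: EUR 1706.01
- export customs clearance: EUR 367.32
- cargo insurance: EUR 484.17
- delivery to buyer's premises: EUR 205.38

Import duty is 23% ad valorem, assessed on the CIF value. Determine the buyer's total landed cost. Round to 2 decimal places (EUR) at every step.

CFR: the seller pays costs through ocean freight to the destination port, but not insurance.
Already in the invoice (seller's account under CFR): inland to port, export clearance — exclude.
CIF value = CFR price + insurance = 14808.09 + 484.17 = 15292.26
Import duty = 15292.26 × 23% = 3517.22
Buyer bears: insurance 484.17 + delivery 205.38 + duty 3517.22 = 4206.77
Landed cost = invoice 14808.09 + 4206.77 = 19014.86

Total landed cost: EUR 19014.86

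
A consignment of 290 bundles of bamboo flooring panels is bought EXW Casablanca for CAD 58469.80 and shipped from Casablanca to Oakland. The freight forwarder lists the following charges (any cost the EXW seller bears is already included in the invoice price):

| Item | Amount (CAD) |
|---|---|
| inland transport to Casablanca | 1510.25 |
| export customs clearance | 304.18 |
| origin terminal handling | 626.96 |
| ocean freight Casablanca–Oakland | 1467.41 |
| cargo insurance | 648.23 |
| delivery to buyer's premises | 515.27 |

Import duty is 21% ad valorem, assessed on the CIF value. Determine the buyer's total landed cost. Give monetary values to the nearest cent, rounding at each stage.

EXW: the seller makes goods available at their premises; the buyer bears all onward costs.
CIF value = EXW price + inland to port + export clearance + origin terminal + freight + insurance = 58469.80 + 1510.25 + 304.18 + 626.96 + 1467.41 + 648.23 = 63026.83
Import duty = 63026.83 × 21% = 13235.63
Buyer bears: inland to port 1510.25 + export clearance 304.18 + origin terminal 626.96 + freight 1467.41 + insurance 648.23 + delivery 515.27 + duty 13235.63 = 18307.93
Landed cost = invoice 58469.80 + 18307.93 = 76777.73

Total landed cost: CAD 76777.73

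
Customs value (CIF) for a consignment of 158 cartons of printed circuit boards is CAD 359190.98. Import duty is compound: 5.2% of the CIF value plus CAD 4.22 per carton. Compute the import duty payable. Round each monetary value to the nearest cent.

Ad valorem component: 359190.98 × 5.2% = 18677.93
Specific component: 158 × 4.22 = 666.76
Import duty = 18677.93 + 666.76 = 19344.69

Import duty: CAD 19344.69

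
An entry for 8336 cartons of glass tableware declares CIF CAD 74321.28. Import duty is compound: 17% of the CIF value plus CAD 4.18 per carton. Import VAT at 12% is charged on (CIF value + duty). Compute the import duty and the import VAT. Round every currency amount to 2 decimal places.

Ad valorem component: 74321.28 × 17% = 12634.62
Specific component: 8336 × 4.18 = 34844.48
Import duty = 12634.62 + 34844.48 = 47479.10
VAT base = CIF + duty = 74321.28 + 47479.10 = 121800.38
Import VAT = 121800.38 × 12% = 14616.05

Import duty: CAD 47479.10; import VAT: CAD 14616.05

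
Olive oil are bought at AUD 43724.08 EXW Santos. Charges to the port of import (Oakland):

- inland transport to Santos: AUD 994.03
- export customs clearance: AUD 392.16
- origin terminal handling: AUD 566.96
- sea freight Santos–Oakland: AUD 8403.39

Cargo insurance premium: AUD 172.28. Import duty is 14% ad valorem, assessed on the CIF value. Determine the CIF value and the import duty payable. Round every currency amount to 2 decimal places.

CIF value: AUD 54252.90; import duty: AUD 7595.41

CIF = EXW price + pre-shipment costs + freight + insurance
CIF = 43724.08 + 994.03 + 392.16 + 566.96 + 8403.39 + 172.28 = 54252.90
Import duty = 54252.90 × 14% = 7595.41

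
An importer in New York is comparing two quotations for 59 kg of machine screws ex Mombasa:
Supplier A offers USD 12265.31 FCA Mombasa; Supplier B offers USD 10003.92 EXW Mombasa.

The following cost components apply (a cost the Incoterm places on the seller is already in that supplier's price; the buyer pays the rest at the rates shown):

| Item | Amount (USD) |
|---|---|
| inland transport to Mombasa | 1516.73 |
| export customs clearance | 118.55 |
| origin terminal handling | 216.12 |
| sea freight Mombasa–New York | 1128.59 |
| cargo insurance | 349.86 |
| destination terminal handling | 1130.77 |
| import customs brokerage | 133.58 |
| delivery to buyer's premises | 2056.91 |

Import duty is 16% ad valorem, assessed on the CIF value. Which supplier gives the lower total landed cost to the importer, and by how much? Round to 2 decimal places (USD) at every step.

Supplier A (FCA):
CIF value = FCA price + origin terminal + freight + insurance = 12265.31 + 216.12 + 1128.59 + 349.86 = 13959.88
Import duty = 13959.88 × 16% = 2233.58
Buyer bears (A): 216.12 + 1128.59 + 349.86 + 1130.77 + 133.58 + 2056.91 = 5015.83
Landed cost (A) = invoice 12265.31 + 5015.83 + duty 2233.58 = 19514.72
Supplier B (EXW):
CIF value = EXW price + inland to port + export clearance + origin terminal + freight + insurance = 10003.92 + 1516.73 + 118.55 + 216.12 + 1128.59 + 349.86 = 13333.77
Import duty = 13333.77 × 16% = 2133.40
Buyer bears (B): 1516.73 + 118.55 + 216.12 + 1128.59 + 349.86 + 1130.77 + 133.58 + 2056.91 = 6651.11
Landed cost (B) = invoice 10003.92 + 6651.11 + duty 2133.40 = 18788.43
Difference = |19514.72 − 18788.43| = 726.29

Supplier B is cheaper by USD 726.29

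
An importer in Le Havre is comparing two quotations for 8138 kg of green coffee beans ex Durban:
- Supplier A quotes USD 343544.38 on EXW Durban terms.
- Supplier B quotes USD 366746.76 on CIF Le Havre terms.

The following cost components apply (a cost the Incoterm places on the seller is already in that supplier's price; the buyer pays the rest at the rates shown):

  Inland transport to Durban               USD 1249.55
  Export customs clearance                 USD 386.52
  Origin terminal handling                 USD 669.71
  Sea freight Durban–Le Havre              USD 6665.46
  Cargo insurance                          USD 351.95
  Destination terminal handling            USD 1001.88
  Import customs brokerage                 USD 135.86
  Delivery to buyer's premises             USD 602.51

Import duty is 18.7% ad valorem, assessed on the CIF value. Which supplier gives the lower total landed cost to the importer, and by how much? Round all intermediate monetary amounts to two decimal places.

Supplier A is cheaper by USD 16474.59

Supplier A (EXW):
CIF value = EXW price + inland to port + export clearance + origin terminal + freight + insurance = 343544.38 + 1249.55 + 386.52 + 669.71 + 6665.46 + 351.95 = 352867.57
Import duty = 352867.57 × 18.7% = 65986.24
Buyer bears (A): 1249.55 + 386.52 + 669.71 + 6665.46 + 351.95 + 1001.88 + 135.86 + 602.51 = 11063.44
Landed cost (A) = invoice 343544.38 + 11063.44 + duty 65986.24 = 420594.06
Supplier B (CIF):
The CIF price already equals the CIF value: 366746.76
Import duty = 366746.76 × 18.7% = 68581.64
Buyer bears (B): 1001.88 + 135.86 + 602.51 = 1740.25
Landed cost (B) = invoice 366746.76 + 1740.25 + duty 68581.64 = 437068.65
Difference = |420594.06 − 437068.65| = 16474.59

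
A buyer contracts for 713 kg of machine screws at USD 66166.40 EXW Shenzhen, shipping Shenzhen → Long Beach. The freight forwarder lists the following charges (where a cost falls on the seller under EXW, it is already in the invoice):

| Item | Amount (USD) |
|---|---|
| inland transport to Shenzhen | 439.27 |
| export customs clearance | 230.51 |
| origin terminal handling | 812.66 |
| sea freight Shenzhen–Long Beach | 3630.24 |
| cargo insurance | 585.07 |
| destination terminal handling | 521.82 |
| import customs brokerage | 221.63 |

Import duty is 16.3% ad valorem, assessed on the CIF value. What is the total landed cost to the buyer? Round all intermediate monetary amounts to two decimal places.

Total landed cost: USD 84321.46

EXW: the seller makes goods available at their premises; the buyer bears all onward costs.
CIF value = EXW price + inland to port + export clearance + origin terminal + freight + insurance = 66166.40 + 439.27 + 230.51 + 812.66 + 3630.24 + 585.07 = 71864.15
Import duty = 71864.15 × 16.3% = 11713.86
Buyer bears: inland to port 439.27 + export clearance 230.51 + origin terminal 812.66 + freight 3630.24 + insurance 585.07 + destination terminal 521.82 + brokerage 221.63 + duty 11713.86 = 18155.06
Landed cost = invoice 66166.40 + 18155.06 = 84321.46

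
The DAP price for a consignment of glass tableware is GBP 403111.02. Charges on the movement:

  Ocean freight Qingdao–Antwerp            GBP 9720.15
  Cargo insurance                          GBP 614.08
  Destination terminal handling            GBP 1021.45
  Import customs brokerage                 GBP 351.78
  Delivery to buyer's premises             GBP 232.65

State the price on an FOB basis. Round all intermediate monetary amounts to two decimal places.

FOB price: GBP 391522.69

Not relevant to the conversion: brokerage — on the buyer under both terms; not part of either seller's price.
From DAP to FOB, the seller no longer bears: freight, insurance, destination terminal, delivery.
FOB price = 403111.02 − 9720.15 − 614.08 − 1021.45 − 232.65 = 391522.69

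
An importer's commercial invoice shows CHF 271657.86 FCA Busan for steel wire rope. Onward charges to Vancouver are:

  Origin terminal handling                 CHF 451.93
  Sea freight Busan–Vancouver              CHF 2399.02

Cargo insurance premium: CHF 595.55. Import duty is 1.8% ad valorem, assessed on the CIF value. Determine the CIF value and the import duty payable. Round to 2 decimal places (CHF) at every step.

CIF value: CHF 275104.36; import duty: CHF 4951.88

CIF = FCA price + pre-shipment costs + freight + insurance
CIF = 271657.86 + 451.93 + 2399.02 + 595.55 = 275104.36
Import duty = 275104.36 × 1.8% = 4951.88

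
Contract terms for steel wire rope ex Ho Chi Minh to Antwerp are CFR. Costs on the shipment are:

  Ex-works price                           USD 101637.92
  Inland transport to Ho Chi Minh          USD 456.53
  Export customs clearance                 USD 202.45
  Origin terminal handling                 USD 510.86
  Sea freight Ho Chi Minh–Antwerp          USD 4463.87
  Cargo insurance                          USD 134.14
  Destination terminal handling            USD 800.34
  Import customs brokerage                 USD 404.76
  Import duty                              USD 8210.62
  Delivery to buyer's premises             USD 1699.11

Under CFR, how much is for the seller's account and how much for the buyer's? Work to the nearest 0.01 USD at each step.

Seller: USD 107271.63; buyer: USD 11248.97

CFR: the seller pays costs through ocean freight to the destination port, but not insurance.
Seller's account: goods 101637.92 + inland to port 456.53 + export clearance 202.45 + origin terminal 510.86 + freight 4463.87 = 107271.63
Buyer's account: insurance 134.14 + destination terminal 800.34 + brokerage 404.76 + duty 8210.62 + delivery 1699.11 = 11248.97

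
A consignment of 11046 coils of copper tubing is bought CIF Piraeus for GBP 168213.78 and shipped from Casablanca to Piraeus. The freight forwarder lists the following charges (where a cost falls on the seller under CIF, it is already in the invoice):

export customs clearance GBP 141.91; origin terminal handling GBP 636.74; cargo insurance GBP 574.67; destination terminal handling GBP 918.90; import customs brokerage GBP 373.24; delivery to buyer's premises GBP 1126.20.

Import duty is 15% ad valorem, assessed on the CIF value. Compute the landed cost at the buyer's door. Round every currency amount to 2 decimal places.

CIF: the seller pays costs through ocean freight and marine insurance to the destination port.
Already in the invoice (seller's account under CIF): export clearance, origin terminal, insurance — exclude.
The CIF price already equals the CIF value: 168213.78
Import duty = 168213.78 × 15% = 25232.07
Buyer bears: destination terminal 918.90 + brokerage 373.24 + delivery 1126.20 + duty 25232.07 = 27650.41
Landed cost = invoice 168213.78 + 27650.41 = 195864.19

Total landed cost: GBP 195864.19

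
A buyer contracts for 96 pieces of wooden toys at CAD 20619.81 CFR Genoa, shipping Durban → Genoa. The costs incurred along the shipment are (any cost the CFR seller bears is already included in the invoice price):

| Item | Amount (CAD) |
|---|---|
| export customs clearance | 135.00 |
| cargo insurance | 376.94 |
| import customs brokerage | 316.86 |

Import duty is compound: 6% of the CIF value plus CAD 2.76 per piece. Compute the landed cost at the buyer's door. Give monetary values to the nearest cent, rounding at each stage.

CFR: the seller pays costs through ocean freight to the destination port, but not insurance.
Already in the invoice (seller's account under CFR): export clearance — exclude.
CIF value = CFR price + insurance = 20619.81 + 376.94 = 20996.75
Ad valorem component: 20996.75 × 6% = 1259.81
Specific component: 96 × 2.76 = 264.96
Import duty = 1259.81 + 264.96 = 1524.77
Buyer bears: insurance 376.94 + brokerage 316.86 + duty 1524.77 = 2218.57
Landed cost = invoice 20619.81 + 2218.57 = 22838.38

Total landed cost: CAD 22838.38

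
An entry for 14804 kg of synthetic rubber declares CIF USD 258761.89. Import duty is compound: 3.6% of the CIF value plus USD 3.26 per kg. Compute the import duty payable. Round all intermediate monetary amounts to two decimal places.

Ad valorem component: 258761.89 × 3.6% = 9315.43
Specific component: 14804 × 3.26 = 48261.04
Import duty = 9315.43 + 48261.04 = 57576.47

Import duty: USD 57576.47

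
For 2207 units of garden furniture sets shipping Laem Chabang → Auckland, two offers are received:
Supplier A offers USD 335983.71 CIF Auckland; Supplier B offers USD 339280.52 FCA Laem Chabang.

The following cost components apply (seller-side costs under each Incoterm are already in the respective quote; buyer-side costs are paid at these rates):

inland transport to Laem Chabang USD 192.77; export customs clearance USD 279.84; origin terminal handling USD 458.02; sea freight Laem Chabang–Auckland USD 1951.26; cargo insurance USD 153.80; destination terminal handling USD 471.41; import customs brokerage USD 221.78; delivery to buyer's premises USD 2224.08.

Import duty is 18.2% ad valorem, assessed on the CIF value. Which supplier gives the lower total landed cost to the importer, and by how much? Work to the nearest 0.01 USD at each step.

Supplier A (CIF):
The CIF price already equals the CIF value: 335983.71
Import duty = 335983.71 × 18.2% = 61149.04
Buyer bears (A): 471.41 + 221.78 + 2224.08 = 2917.27
Landed cost (A) = invoice 335983.71 + 2917.27 + duty 61149.04 = 400050.02
Supplier B (FCA):
CIF value = FCA price + origin terminal + freight + insurance = 339280.52 + 458.02 + 1951.26 + 153.80 = 341843.60
Import duty = 341843.60 × 18.2% = 62215.54
Buyer bears (B): 458.02 + 1951.26 + 153.80 + 471.41 + 221.78 + 2224.08 = 5480.35
Landed cost (B) = invoice 339280.52 + 5480.35 + duty 62215.54 = 406976.41
Difference = |400050.02 − 406976.41| = 6926.39

Supplier A is cheaper by USD 6926.39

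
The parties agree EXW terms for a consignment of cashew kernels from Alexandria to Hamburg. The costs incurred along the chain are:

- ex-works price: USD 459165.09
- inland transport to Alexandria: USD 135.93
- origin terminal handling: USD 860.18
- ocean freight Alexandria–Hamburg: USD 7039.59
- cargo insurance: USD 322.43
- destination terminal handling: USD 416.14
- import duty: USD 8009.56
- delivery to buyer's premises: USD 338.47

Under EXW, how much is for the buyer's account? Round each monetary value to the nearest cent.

Buyer's account: USD 17122.30

EXW: the seller makes goods available at their premises; the buyer bears all onward costs.
Seller's account: goods 459165.09 = 459165.09
Buyer's account: inland to port 135.93 + origin terminal 860.18 + freight 7039.59 + insurance 322.43 + destination terminal 416.14 + duty 8009.56 + delivery 338.47 = 17122.30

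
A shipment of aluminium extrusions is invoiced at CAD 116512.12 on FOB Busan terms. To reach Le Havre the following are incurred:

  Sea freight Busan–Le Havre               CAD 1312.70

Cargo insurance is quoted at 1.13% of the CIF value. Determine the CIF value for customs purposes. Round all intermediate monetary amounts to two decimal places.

CIF value: CAD 119171.46

Let C be the CIF value. C = FOB price + freight + 1.13% × C
C − 1.13% × C = 116512.12 + 1312.70
0.9887 × C = 117824.82
C = 117824.82 / 0.9887 = 119171.46
Insurance premium = 1.13% × 119171.46 = 1346.64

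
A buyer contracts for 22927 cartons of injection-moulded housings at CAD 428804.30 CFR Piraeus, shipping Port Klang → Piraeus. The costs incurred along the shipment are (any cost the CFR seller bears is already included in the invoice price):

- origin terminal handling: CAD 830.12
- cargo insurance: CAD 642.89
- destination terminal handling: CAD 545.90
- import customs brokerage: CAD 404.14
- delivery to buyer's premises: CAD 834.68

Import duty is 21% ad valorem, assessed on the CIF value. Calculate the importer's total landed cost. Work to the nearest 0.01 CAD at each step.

CFR: the seller pays costs through ocean freight to the destination port, but not insurance.
Already in the invoice (seller's account under CFR): origin terminal — exclude.
CIF value = CFR price + insurance = 428804.30 + 642.89 = 429447.19
Import duty = 429447.19 × 21% = 90183.91
Buyer bears: insurance 642.89 + destination terminal 545.90 + brokerage 404.14 + delivery 834.68 + duty 90183.91 = 92611.52
Landed cost = invoice 428804.30 + 92611.52 = 521415.82

Total landed cost: CAD 521415.82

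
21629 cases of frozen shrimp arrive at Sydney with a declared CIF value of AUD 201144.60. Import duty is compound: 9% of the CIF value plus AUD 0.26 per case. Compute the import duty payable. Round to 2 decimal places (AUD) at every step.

Ad valorem component: 201144.60 × 9% = 18103.01
Specific component: 21629 × 0.26 = 5623.54
Import duty = 18103.01 + 5623.54 = 23726.55

Import duty: AUD 23726.55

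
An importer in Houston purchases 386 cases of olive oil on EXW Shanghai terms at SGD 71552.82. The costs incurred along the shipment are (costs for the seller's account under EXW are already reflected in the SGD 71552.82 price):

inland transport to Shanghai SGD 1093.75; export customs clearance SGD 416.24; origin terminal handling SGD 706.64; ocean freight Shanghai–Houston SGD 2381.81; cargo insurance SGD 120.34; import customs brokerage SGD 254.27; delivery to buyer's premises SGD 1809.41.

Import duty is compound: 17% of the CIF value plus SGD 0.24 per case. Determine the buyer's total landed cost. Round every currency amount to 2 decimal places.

EXW: the seller makes goods available at their premises; the buyer bears all onward costs.
CIF value = EXW price + inland to port + export clearance + origin terminal + freight + insurance = 71552.82 + 1093.75 + 416.24 + 706.64 + 2381.81 + 120.34 = 76271.60
Ad valorem component: 76271.60 × 17% = 12966.17
Specific component: 386 × 0.24 = 92.64
Import duty = 12966.17 + 92.64 = 13058.81
Buyer bears: inland to port 1093.75 + export clearance 416.24 + origin terminal 706.64 + freight 2381.81 + insurance 120.34 + brokerage 254.27 + delivery 1809.41 + duty 13058.81 = 19841.27
Landed cost = invoice 71552.82 + 19841.27 = 91394.09

Total landed cost: SGD 91394.09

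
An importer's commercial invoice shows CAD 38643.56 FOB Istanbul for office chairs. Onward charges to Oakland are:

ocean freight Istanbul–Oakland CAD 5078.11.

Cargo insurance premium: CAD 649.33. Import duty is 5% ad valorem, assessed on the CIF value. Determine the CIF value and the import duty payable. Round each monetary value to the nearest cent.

CIF value: CAD 44371.00; import duty: CAD 2218.55

CIF = FOB price + freight + insurance
CIF = 38643.56 + 5078.11 + 649.33 = 44371.00
Import duty = 44371.00 × 5% = 2218.55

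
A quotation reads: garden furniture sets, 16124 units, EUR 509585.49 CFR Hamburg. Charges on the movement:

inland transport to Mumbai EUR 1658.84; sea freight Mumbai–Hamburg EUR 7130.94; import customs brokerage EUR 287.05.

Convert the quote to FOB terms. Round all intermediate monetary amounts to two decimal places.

FOB price: EUR 502454.55

Not relevant to the conversion: inland to port — on the seller under both CFR and FOB; already in the CFR price and stays in the FOB price. brokerage — on the buyer under both terms; not part of either seller's price.
From CFR to FOB, the seller no longer bears: freight.
FOB price = 509585.49 − 7130.94 = 502454.55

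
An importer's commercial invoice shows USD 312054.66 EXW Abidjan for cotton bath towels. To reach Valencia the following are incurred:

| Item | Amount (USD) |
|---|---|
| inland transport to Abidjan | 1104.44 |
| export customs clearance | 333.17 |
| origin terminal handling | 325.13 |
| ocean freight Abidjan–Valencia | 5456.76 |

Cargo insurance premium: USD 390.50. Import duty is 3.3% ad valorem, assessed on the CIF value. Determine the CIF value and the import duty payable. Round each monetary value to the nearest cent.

CIF value: USD 319664.66; import duty: USD 10548.93

CIF = EXW price + pre-shipment costs + freight + insurance
CIF = 312054.66 + 1104.44 + 333.17 + 325.13 + 5456.76 + 390.50 = 319664.66
Import duty = 319664.66 × 3.3% = 10548.93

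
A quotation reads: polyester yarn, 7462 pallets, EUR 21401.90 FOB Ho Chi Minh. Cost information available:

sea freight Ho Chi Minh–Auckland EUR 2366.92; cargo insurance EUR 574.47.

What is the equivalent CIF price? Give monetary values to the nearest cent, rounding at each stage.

CIF price: EUR 24343.29

From FOB to CIF, the seller additionally bears: freight, insurance.
CIF price = 21401.90 + 2366.92 + 574.47 = 24343.29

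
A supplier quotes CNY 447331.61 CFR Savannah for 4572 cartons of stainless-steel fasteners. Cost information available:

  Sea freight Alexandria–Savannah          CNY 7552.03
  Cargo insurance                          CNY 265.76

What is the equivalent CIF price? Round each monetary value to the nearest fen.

Not relevant to the conversion: freight — on the seller under both CFR and CIF; already in the CFR price and stays in the CIF price.
From CFR to CIF, the seller additionally bears: insurance.
CIF price = 447331.61 + 265.76 = 447597.37

CIF price: CNY 447597.37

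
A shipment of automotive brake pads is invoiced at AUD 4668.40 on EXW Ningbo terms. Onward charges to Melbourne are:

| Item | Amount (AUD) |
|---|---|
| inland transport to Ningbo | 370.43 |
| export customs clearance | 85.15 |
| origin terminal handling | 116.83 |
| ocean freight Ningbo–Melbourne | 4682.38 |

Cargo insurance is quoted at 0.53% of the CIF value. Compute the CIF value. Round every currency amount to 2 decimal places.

Let C be the CIF value. C = EXW price + pre-shipment costs + freight + 0.53% × C
C − 0.53% × C = 4668.40 + 370.43 + 85.15 + 116.83 + 4682.38
0.9947 × C = 9923.19
C = 9923.19 / 0.9947 = 9976.06
Insurance premium = 0.53% × 9976.06 = 52.87

CIF value: AUD 9976.06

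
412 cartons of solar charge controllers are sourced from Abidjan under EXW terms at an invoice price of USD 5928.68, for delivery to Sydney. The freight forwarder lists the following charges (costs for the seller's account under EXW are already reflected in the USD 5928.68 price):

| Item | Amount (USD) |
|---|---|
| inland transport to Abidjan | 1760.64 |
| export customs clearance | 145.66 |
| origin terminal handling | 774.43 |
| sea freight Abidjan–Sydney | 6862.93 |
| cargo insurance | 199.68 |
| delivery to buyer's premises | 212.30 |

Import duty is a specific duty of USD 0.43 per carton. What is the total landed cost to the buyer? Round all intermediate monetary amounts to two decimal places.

Total landed cost: USD 16061.48

EXW: the seller makes goods available at their premises; the buyer bears all onward costs.
CIF value = EXW price + inland to port + export clearance + origin terminal + freight + insurance = 5928.68 + 1760.64 + 145.66 + 774.43 + 6862.93 + 199.68 = 15672.02
Import duty = 412 × 0.43 = 177.16
Buyer bears: inland to port 1760.64 + export clearance 145.66 + origin terminal 774.43 + freight 6862.93 + insurance 199.68 + delivery 212.30 + duty 177.16 = 10132.80
Landed cost = invoice 5928.68 + 10132.80 = 16061.48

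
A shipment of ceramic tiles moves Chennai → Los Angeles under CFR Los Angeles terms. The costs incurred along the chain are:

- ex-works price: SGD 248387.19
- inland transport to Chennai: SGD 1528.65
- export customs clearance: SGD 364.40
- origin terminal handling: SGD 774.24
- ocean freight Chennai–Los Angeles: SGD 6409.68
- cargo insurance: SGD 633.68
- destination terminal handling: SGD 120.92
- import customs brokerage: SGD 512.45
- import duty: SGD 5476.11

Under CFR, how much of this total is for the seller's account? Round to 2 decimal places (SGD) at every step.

CFR: the seller pays costs through ocean freight to the destination port, but not insurance.
Seller's account: goods 248387.19 + inland to port 1528.65 + export clearance 364.40 + origin terminal 774.24 + freight 6409.68 = 257464.16
Buyer's account: insurance 633.68 + destination terminal 120.92 + brokerage 512.45 + duty 5476.11 = 6743.16

Seller's account: SGD 257464.16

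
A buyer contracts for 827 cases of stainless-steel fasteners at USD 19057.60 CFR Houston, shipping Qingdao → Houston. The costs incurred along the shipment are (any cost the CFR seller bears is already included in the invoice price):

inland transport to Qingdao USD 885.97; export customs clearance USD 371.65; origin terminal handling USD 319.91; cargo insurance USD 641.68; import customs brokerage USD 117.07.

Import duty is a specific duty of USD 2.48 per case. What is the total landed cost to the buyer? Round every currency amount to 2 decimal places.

Total landed cost: USD 21867.31

CFR: the seller pays costs through ocean freight to the destination port, but not insurance.
Already in the invoice (seller's account under CFR): inland to port, export clearance, origin terminal — exclude.
CIF value = CFR price + insurance = 19057.60 + 641.68 = 19699.28
Import duty = 827 × 2.48 = 2050.96
Buyer bears: insurance 641.68 + brokerage 117.07 + duty 2050.96 = 2809.71
Landed cost = invoice 19057.60 + 2809.71 = 21867.31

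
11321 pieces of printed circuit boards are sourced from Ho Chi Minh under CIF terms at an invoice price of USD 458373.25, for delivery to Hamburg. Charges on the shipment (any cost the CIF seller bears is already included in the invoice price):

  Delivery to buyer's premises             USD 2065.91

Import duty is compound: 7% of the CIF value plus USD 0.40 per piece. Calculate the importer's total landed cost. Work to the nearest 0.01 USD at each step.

CIF: the seller pays costs through ocean freight and marine insurance to the destination port.
The CIF price already equals the CIF value: 458373.25
Ad valorem component: 458373.25 × 7% = 32086.13
Specific component: 11321 × 0.40 = 4528.40
Import duty = 32086.13 + 4528.40 = 36614.53
Buyer bears: delivery 2065.91 + duty 36614.53 = 38680.44
Landed cost = invoice 458373.25 + 38680.44 = 497053.69

Total landed cost: USD 497053.69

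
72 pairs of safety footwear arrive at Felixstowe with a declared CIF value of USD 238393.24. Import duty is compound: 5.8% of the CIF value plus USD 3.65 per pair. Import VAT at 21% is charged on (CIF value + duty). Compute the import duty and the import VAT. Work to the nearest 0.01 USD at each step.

Ad valorem component: 238393.24 × 5.8% = 13826.81
Specific component: 72 × 3.65 = 262.80
Import duty = 13826.81 + 262.80 = 14089.61
VAT base = CIF + duty = 238393.24 + 14089.61 = 252482.85
Import VAT = 252482.85 × 21% = 53021.40

Import duty: USD 14089.61; import VAT: USD 53021.40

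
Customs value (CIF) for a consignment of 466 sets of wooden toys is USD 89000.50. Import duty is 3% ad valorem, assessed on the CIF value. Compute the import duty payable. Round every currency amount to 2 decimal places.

Import duty: USD 2670.02

Import duty = 89000.50 × 3% = 2670.02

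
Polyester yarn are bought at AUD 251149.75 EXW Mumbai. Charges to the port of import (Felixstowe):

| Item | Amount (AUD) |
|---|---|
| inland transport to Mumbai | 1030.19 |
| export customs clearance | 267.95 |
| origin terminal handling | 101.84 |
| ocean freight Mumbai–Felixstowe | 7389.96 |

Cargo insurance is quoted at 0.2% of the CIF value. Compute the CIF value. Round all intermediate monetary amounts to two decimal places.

CIF value: AUD 260460.61

Let C be the CIF value. C = EXW price + pre-shipment costs + freight + 0.2% × C
C − 0.2% × C = 251149.75 + 1030.19 + 267.95 + 101.84 + 7389.96
0.998 × C = 259939.69
C = 259939.69 / 0.998 = 260460.61
Insurance premium = 0.2% × 260460.61 = 520.92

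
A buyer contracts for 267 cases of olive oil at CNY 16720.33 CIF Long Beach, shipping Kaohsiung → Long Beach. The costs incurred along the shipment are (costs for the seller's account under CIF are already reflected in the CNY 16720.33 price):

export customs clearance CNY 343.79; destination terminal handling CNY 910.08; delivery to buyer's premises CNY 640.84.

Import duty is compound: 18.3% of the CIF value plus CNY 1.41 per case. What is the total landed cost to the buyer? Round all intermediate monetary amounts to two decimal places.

Total landed cost: CNY 21707.54

CIF: the seller pays costs through ocean freight and marine insurance to the destination port.
Already in the invoice (seller's account under CIF): export clearance — exclude.
The CIF price already equals the CIF value: 16720.33
Ad valorem component: 16720.33 × 18.3% = 3059.82
Specific component: 267 × 1.41 = 376.47
Import duty = 3059.82 + 376.47 = 3436.29
Buyer bears: destination terminal 910.08 + delivery 640.84 + duty 3436.29 = 4987.21
Landed cost = invoice 16720.33 + 4987.21 = 21707.54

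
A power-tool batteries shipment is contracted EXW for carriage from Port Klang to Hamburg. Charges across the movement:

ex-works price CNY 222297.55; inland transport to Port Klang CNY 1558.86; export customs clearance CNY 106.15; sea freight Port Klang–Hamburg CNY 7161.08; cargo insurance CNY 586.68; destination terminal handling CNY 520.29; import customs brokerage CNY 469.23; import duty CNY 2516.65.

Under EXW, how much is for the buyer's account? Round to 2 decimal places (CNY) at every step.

EXW: the seller makes goods available at their premises; the buyer bears all onward costs.
Seller's account: goods 222297.55 = 222297.55
Buyer's account: inland to port 1558.86 + export clearance 106.15 + freight 7161.08 + insurance 586.68 + destination terminal 520.29 + brokerage 469.23 + duty 2516.65 = 12918.94

Buyer's account: CNY 12918.94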